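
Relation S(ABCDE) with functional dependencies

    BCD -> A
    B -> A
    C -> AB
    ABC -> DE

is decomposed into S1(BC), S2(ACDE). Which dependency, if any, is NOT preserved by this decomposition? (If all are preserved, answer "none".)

Check B → A: no single fragment contains all of {AB}, and the restricted closure of {B} across the fragments never reaches {A}.
BCD → A is preserved.
C → AB is preserved.
ABC → DE is preserved.

B -> A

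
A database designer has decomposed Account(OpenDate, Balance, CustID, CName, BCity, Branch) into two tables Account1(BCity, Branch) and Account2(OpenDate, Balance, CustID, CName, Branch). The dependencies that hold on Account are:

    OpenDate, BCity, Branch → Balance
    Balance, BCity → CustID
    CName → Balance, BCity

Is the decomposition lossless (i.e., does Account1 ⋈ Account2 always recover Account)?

No

Common attributes: Account1 ∩ Account2 = {Branch}.
No dependency enlarges {Branch}, so (Branch)⁺ = {Branch}.
The closure contains neither all of Account1 = {BCity, Branch} nor all of Account2 = {OpenDate, Balance, CustID, CName, Branch}, so the common attributes are not a superkey of either fragment. The join is lossy.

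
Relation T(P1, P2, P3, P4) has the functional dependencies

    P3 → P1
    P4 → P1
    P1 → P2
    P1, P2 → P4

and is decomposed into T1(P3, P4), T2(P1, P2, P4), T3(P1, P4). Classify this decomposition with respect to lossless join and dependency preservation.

Lossless test (chase): Rows 1 and 2 agree on P4; apply P4→P1 and equate their P1 entries. Rows 1 and 2 agree on P1; apply P1→P2 and equate their P2 entries. Rows 1 and 3 agree on P1; apply P1→P2 and equate their P2 entries. Row 1 is now all distinguished symbols — the join is lossless.
Dependency preservation: P3 → P1 is not contained in any single fragment, but the restricted closure of its left-hand side across the fragments still reaches the right-hand side; the remaining FDs each lie inside some fragment. All dependencies are preserved.

lossless and dependency-preserving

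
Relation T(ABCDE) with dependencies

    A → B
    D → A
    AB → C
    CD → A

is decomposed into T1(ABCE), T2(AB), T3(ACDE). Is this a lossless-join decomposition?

Chase test. Columns are ABCDE; row i has aⱼ where attribute j ∈ Ti, else bᵢⱼ.
Initial tableau (one row per fragment):
  row 1: a1 a2 a3 b14 a5
  row 2: a1 a2 b23 b24 b25
  row 3: a1 b32 a3 a4 a5
Rows 1 and 3 agree on A; apply A→B and equate their B entries.
Rows 1 and 2 agree on AB; apply AB→C and equate their C entries.
Row 3 is now all distinguished symbols — the join is lossless.

Yes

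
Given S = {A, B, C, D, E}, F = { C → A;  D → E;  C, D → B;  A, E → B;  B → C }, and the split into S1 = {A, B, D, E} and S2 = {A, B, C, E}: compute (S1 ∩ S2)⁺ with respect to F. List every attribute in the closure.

S1 ∩ S2 = {A, B, E}.
B → C applies, adding C
Closure: {A, B, C, E}.

A, B, C, E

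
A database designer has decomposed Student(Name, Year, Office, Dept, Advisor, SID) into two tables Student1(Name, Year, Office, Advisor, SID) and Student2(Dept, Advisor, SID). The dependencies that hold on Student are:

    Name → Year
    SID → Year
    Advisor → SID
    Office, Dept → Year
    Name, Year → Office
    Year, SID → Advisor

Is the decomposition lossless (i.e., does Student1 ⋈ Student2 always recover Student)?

Common attributes: Student1 ∩ Student2 = {Advisor, SID}.
Closure of {Advisor, SID}: SID → Year applies, adding Year. So (Advisor, SID)⁺ = {Year, Advisor, SID}.
The closure contains neither all of Student1 = {Name, Year, Office, Advisor, SID} nor all of Student2 = {Dept, Advisor, SID}, so the common attributes are not a superkey of either fragment. The join is lossy.

No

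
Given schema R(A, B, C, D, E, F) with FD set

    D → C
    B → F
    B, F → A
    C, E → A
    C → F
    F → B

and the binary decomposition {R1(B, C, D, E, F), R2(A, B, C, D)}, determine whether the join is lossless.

Common attributes: R1 ∩ R2 = {B, C, D}.
Closure of {B, C, D}: B → F applies, adding F; B, F → A applies, adding A. So (B, C, D)⁺ = {A, B, C, D, F}.
This closure contains every attribute of R2, so R1 ∩ R2 → R2. The join is lossless.

Yes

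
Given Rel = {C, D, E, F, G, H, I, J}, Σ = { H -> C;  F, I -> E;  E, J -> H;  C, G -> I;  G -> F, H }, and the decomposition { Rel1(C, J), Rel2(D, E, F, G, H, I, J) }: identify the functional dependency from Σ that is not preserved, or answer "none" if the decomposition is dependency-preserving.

H -> C

Check H → C: no single fragment contains all of {C, H}, and the restricted closure of {H} across the fragments never reaches {C}.
F, I → E is preserved.
E, J → H is preserved.
C, G → I is preserved.
G → F, H is preserved.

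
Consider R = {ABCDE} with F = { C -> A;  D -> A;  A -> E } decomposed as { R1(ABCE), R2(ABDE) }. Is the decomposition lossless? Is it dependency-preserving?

Lossless test: (ABE)⁺ = {ABE}, which is a superkey of neither fragment — lossy.
Dependency preservation: every FD's attributes lie within a single fragment, so each can be enforced locally — preserved.

lossy but dependency-preserving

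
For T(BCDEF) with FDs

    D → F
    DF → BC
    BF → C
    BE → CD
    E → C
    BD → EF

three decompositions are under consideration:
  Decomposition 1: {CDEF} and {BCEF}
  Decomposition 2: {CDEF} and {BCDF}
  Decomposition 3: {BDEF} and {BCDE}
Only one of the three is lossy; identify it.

Decomposition 1

Decomposition 1: common = {CEF}, closure = {CEF} → lossy.
Decomposition 2: common = {CDF}, closure = {BCDEF} → lossless.
Decomposition 3: common = {BDE}, closure = {BCDEF} → lossless.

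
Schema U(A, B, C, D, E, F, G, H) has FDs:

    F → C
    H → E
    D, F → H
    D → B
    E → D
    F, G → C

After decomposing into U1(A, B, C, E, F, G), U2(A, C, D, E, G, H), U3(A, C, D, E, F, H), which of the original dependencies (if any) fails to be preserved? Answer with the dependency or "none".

Check D → B: no single fragment contains all of {B, D}, and the restricted closure of {D} across the fragments never reaches {B}.
F → C is preserved.
H → E is preserved.
D, F → H is preserved.
E → D is preserved.
F, G → C is preserved.

D → B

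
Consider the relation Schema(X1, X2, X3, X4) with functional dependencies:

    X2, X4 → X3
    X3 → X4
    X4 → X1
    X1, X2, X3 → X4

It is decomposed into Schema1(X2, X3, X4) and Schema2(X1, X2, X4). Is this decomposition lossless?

Common attributes: Schema1 ∩ Schema2 = {X2, X4}.
Closure of {X2, X4}: X2, X4 → X3 applies, adding X3; X4 → X1 applies, adding X1. So (X2, X4)⁺ = {X1, X2, X3, X4}.
This closure contains every attribute of Schema1, so Schema1 ∩ Schema2 → Schema1. The join is lossless.

Yes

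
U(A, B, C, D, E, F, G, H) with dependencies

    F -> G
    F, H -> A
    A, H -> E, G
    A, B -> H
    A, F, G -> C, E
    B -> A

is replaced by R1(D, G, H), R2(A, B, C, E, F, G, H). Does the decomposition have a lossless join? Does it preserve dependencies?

Lossless test: (G, H)⁺ = {G, H}, which is a superkey of neither fragment — lossy.
Dependency preservation: every FD's attributes lie within a single fragment, so each can be enforced locally — preserved.

lossy but dependency-preserving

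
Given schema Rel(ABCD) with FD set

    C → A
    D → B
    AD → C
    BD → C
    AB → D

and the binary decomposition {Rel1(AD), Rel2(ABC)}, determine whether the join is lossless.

No

Common attributes: Rel1 ∩ Rel2 = {A}.
No dependency enlarges {A}, so (A)⁺ = {A}.
The closure contains neither all of Rel1 = {AD} nor all of Rel2 = {ABC}, so the common attributes are not a superkey of either fragment. The join is lossy.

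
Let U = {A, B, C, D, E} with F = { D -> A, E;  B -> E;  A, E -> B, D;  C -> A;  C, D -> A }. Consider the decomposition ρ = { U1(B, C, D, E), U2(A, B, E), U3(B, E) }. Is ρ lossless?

No

Chase test. Columns are A, B, C, D, E; row i has aⱼ where attribute j ∈ Ui, else bᵢⱼ.
Initial tableau (one row per fragment):
  row 1: b11 a2 a3 a4 a5
  row 2: a1 a2 b23 b24 a5
  row 3: b31 a2 b33 b34 a5
No row becomes fully distinguished — the join is lossy.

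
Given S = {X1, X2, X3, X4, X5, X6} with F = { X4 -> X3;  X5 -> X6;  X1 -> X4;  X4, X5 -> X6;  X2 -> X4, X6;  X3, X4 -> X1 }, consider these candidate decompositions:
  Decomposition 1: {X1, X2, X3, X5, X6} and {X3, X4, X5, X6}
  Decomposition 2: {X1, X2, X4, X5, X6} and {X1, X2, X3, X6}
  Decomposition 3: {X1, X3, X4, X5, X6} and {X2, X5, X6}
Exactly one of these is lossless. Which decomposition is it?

Decomposition 1: common = {X3, X5, X6}, closure = {X3, X5, X6} → lossy.
Decomposition 2: common = {X1, X2, X6}, closure = {X1, X2, X3, X4, X6} → lossless.
Decomposition 3: common = {X5, X6}, closure = {X5, X6} → lossy.

Decomposition 2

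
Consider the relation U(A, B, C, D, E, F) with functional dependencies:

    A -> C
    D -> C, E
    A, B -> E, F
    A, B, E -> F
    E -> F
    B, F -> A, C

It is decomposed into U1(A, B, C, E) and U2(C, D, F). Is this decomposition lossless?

Common attributes: U1 ∩ U2 = {C}.
No dependency enlarges {C}, so (C)⁺ = {C}.
The closure contains neither all of U1 = {A, B, C, E} nor all of U2 = {C, D, F}, so the common attributes are not a superkey of either fragment. The join is lossy.

No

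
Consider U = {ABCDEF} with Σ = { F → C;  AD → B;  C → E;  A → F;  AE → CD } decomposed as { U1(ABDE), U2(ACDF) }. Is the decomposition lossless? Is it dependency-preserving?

lossless but not dependency-preserving

Lossless test: (AD)⁺ = {ABCDEF}, which contains all of one fragment — lossless.
Dependency preservation: the restricted closure of {C} across the fragments never reaches {E}, so C → E cannot be enforced without a join — not preserved.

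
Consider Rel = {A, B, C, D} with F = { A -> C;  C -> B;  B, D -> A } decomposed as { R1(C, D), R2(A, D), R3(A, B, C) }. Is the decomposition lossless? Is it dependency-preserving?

Lossless test (chase): Rows 2 and 3 agree on A; apply A→C and equate their C entries. Rows 1 and 2 agree on C; apply C→B and equate their B entries. Rows 1 and 3 agree on C; apply C→B and equate their B entries. Rows 1 and 2 agree on B, D; apply B, D→A and equate their A entries. Row 1 is now all distinguished symbols — the join is lossless.
Dependency preservation: the restricted closure of {B, D} across the fragments never reaches {A}, so B, D → A cannot be enforced without a join — not preserved.

lossless but not dependency-preserving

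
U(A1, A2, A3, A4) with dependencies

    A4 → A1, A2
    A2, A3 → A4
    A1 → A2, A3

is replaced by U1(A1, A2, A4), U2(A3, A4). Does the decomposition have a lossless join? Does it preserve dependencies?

lossless but not dependency-preserving

Lossless test: (A4)⁺ = {A1, A2, A3, A4}, which contains all of one fragment — lossless.
Dependency preservation: the restricted closure of {A2, A3} across the fragments never reaches {A4}, so A2, A3 → A4 cannot be enforced without a join — not preserved.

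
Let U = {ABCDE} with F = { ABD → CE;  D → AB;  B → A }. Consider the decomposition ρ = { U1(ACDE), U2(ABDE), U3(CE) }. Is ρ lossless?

Chase test. Columns are ABCDE; row i has aⱼ where attribute j ∈ Ui, else bᵢⱼ.
Initial tableau (one row per fragment):
  row 1: a1 b12 a3 a4 a5
  row 2: a1 a2 b23 a4 a5
  row 3: b31 b32 a3 b34 a5
Rows 1 and 2 agree on D; apply D→AB and equate their AB entries.
Rows 1 and 2 agree on ABD; apply ABD→CE and equate their CE entries.
Row 1 is now all distinguished symbols — the join is lossless.

Yes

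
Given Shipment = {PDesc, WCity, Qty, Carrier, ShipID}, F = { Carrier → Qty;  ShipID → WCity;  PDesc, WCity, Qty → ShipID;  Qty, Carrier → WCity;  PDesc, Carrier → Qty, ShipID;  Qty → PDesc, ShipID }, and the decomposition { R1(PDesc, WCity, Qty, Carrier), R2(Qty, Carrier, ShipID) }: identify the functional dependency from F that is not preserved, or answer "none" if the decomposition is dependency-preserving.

ShipID → WCity

Check ShipID → WCity: no single fragment contains all of {WCity, ShipID}, and the restricted closure of {ShipID} across the fragments never reaches {WCity}.
Carrier → Qty is preserved.
PDesc, WCity, Qty → ShipID is preserved.
Qty, Carrier → WCity is preserved.
PDesc, Carrier → Qty, ShipID is preserved.
Qty → PDesc, ShipID is preserved.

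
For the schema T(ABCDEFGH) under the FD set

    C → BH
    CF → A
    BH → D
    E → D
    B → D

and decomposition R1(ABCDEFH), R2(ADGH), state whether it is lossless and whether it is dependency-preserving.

Lossless test: (ADH)⁺ = {ADH}, which is a superkey of neither fragment — lossy.
Dependency preservation: every FD's attributes lie within a single fragment, so each can be enforced locally — preserved.

lossy but dependency-preserving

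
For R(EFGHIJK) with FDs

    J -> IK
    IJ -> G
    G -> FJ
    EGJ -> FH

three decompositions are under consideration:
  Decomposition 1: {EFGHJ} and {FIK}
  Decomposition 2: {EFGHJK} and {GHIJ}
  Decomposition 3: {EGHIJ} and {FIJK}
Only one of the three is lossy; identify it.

Decomposition 1

Decomposition 1: common = {F}, closure = {F} → lossy.
Decomposition 2: common = {GHJ}, closure = {FGHIJK} → lossless.
Decomposition 3: common = {IJ}, closure = {FGIJK} → lossless.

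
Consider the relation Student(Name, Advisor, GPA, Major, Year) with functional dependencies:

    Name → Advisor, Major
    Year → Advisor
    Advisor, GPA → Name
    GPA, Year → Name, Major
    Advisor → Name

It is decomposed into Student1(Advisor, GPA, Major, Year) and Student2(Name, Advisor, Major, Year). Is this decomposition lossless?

Common attributes: Student1 ∩ Student2 = {Advisor, Major, Year}.
Closure of {Advisor, Major, Year}: Advisor → Name applies, adding Name. So (Advisor, Major, Year)⁺ = {Name, Advisor, Major, Year}.
This closure contains every attribute of Student2, so Student1 ∩ Student2 → Student2. The join is lossless.

Yes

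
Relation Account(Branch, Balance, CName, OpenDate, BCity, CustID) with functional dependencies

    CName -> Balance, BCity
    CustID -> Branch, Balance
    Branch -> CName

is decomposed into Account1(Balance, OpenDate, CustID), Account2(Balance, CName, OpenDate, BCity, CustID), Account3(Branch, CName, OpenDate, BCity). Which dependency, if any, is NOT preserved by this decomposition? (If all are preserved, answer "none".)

CustID -> Branch, Balance

Check CustID → Branch, Balance: no single fragment contains all of {Branch, Balance, CustID}, and the restricted closure of {CustID} across the fragments never reaches {Branch, Balance}.
CName → Balance, BCity is preserved.
Branch → CName is preserved.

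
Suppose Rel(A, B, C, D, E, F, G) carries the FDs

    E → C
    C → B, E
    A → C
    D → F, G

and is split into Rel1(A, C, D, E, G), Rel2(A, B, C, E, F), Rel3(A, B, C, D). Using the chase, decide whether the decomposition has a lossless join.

Chase test. Columns are A, B, C, D, E, F, G; row i has aⱼ where attribute j ∈ Reli, else bᵢⱼ.
Initial tableau (one row per fragment):
  row 1: a1 b12 a3 a4 a5 b16 a7
  row 2: a1 a2 a3 b24 a5 a6 b27
  row 3: a1 a2 a3 a4 b35 b36 b37
Rows 1 and 2 agree on C; apply C→B, E and equate their B, E entries.
Rows 1 and 3 agree on C; apply C→B, E and equate their B, E entries.
Rows 1 and 3 agree on D; apply D→F, G and equate their F, G entries.
No row becomes fully distinguished — the join is lossy.

No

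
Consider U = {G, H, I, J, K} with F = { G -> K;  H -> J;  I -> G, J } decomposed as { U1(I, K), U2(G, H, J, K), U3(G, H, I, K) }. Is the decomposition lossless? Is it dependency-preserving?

Lossless test (chase): Rows 2 and 3 agree on H; apply H→J and equate their J entries. Rows 1 and 3 agree on I; apply I→G, J and equate their G, J entries. Row 3 is now all distinguished symbols — the join is lossless.
Dependency preservation: the restricted closure of {I} across the fragments never reaches {G, J}, so I → G, J cannot be enforced without a join — not preserved.

lossless but not dependency-preserving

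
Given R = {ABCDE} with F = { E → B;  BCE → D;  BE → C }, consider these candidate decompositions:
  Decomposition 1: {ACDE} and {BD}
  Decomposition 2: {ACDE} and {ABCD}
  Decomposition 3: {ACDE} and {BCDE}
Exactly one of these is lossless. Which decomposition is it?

Decomposition 1: common = {D}, closure = {D} → lossy.
Decomposition 2: common = {ACD}, closure = {ACD} → lossy.
Decomposition 3: common = {CDE}, closure = {BCDE} → lossless.

Decomposition 3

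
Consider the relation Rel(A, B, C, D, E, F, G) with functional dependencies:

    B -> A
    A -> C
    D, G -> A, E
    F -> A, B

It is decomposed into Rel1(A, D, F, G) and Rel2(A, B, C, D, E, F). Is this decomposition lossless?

Common attributes: Rel1 ∩ Rel2 = {A, D, F}.
Closure of {A, D, F}: A → C applies, adding C; F → A, B applies, adding B. So (A, D, F)⁺ = {A, B, C, D, F}.
The closure contains neither all of Rel1 = {A, D, F, G} nor all of Rel2 = {A, B, C, D, E, F}, so the common attributes are not a superkey of either fragment. The join is lossy.

No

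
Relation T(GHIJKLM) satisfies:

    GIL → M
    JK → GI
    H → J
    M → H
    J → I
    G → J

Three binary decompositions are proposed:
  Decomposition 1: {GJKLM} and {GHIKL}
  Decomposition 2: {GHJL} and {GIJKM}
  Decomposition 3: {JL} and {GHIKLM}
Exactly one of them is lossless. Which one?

Decomposition 1: common = {GKL}, closure = {GHIJKLM} → lossless.
Decomposition 2: common = {GJ}, closure = {GIJ} → lossy.
Decomposition 3: common = {L}, closure = {L} → lossy.

Decomposition 1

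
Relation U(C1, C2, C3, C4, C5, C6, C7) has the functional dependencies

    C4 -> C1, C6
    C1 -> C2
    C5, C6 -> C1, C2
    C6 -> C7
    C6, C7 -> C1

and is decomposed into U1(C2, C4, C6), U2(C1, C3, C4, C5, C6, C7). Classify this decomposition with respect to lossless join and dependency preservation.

lossless but not dependency-preserving

Lossless test: (C4, C6)⁺ = {C1, C2, C4, C6, C7}, which contains all of one fragment — lossless.
Dependency preservation: the restricted closure of {C1} across the fragments never reaches {C2}, so C1 → C2 cannot be enforced without a join — not preserved.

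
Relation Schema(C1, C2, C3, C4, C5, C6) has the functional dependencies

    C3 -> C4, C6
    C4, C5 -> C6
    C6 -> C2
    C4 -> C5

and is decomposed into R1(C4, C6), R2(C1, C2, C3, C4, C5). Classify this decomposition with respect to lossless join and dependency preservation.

Lossless test: (C4)⁺ = {C2, C4, C5, C6}, which contains all of one fragment — lossless.
Dependency preservation: the restricted closure of {C6} across the fragments never reaches {C2}, so C6 → C2 cannot be enforced without a join — not preserved.

lossless but not dependency-preserving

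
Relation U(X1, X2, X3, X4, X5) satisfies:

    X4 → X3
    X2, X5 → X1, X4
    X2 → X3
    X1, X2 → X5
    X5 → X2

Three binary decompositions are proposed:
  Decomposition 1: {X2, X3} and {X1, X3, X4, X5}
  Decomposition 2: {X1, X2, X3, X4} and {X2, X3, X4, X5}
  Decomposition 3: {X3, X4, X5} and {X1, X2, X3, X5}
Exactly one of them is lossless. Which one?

Decomposition 3

Decomposition 1: common = {X3}, closure = {X3} → lossy.
Decomposition 2: common = {X2, X3, X4}, closure = {X2, X3, X4} → lossy.
Decomposition 3: common = {X3, X5}, closure = {X1, X2, X3, X4, X5} → lossless.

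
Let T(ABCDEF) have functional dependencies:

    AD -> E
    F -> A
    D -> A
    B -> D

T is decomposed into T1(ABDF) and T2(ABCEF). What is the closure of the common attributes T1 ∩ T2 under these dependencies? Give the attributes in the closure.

ABDEF

T1 ∩ T2 = {ABF}.
B → D applies, adding D
AD → E applies, adding E
Closure: {ABDEF}.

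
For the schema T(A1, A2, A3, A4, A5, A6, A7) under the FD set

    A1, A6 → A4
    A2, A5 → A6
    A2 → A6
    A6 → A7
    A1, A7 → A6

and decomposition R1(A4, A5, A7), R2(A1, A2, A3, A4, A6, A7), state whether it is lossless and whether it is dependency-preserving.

Lossless test: (A4, A7)⁺ = {A4, A7}, which is a superkey of neither fragment — lossy.
Dependency preservation: A2, A5 → A6 is not contained in any single fragment, but the restricted closure of its left-hand side across the fragments still reaches the right-hand side; the remaining FDs each lie inside some fragment. All dependencies are preserved.

lossy but dependency-preserving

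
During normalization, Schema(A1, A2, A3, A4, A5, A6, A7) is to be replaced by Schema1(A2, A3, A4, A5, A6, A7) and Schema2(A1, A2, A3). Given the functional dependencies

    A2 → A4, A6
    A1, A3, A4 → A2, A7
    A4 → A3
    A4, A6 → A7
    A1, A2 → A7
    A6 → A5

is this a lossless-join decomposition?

Common attributes: Schema1 ∩ Schema2 = {A2, A3}.
Closure of {A2, A3}: A2 → A4, A6 applies, adding A4, A6; A4, A6 → A7 applies, adding A7; A6 → A5 applies, adding A5. So (A2, A3)⁺ = {A2, A3, A4, A5, A6, A7}.
This closure contains every attribute of Schema1, so Schema1 ∩ Schema2 → Schema1. The join is lossless.

Yes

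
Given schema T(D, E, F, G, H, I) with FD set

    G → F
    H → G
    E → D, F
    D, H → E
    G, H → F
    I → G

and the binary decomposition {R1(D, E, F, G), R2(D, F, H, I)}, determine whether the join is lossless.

No

Common attributes: R1 ∩ R2 = {D, F}.
No dependency enlarges {D, F}, so (D, F)⁺ = {D, F}.
The closure contains neither all of R1 = {D, E, F, G} nor all of R2 = {D, F, H, I}, so the common attributes are not a superkey of either fragment. The join is lossy.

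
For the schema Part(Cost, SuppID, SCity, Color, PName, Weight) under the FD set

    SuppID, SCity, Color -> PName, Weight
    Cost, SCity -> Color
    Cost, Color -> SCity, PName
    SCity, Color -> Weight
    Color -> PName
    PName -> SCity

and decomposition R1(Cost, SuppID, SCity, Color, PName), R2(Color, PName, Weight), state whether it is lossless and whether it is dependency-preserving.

lossless and dependency-preserving

Lossless test: (Color, PName)⁺ = {SCity, Color, PName, Weight}, which contains all of one fragment — lossless.
Dependency preservation: SuppID, SCity, Color → PName, Weight; SCity, Color → Weight are not contained in any single fragment, but the restricted closure of each left-hand side across the fragments still reaches the right-hand side; the remaining FDs each lie inside some fragment. All dependencies are preserved.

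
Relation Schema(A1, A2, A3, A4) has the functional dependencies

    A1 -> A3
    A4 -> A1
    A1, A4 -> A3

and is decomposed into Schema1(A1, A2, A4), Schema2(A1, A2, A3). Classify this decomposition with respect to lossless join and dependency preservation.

lossless and dependency-preserving

Lossless test: (A1, A2)⁺ = {A1, A2, A3}, which contains all of one fragment — lossless.
Dependency preservation: A1, A4 → A3 is not contained in any single fragment, but the restricted closure of its left-hand side across the fragments still reaches the right-hand side; the remaining FDs each lie inside some fragment. All dependencies are preserved.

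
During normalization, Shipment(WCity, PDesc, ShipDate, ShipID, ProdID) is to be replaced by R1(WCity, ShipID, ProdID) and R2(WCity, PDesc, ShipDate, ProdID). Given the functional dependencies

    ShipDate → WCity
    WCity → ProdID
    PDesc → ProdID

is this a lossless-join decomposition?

Common attributes: R1 ∩ R2 = {WCity, ProdID}.
No dependency enlarges {WCity, ProdID}, so (WCity, ProdID)⁺ = {WCity, ProdID}.
The closure contains neither all of R1 = {WCity, ShipID, ProdID} nor all of R2 = {WCity, PDesc, ShipDate, ProdID}, so the common attributes are not a superkey of either fragment. The join is lossy.

No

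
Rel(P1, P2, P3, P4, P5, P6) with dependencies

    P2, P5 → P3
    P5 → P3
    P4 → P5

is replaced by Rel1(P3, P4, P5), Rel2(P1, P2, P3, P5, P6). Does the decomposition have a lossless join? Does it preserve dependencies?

Lossless test: (P3, P5)⁺ = {P3, P5}, which is a superkey of neither fragment — lossy.
Dependency preservation: every FD's attributes lie within a single fragment, so each can be enforced locally — preserved.

lossy but dependency-preserving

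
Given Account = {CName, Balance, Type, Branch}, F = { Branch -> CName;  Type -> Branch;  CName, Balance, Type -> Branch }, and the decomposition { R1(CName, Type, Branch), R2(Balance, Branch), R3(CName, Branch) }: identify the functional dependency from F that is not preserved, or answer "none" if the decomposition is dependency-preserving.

Branch → CName lies within R1.
Type → Branch lies within R1.
CName, Balance, Type → Branch: restricted closure across fragments reaches Branch.
Every dependency is enforceable on the fragments, so the decomposition is dependency-preserving.

none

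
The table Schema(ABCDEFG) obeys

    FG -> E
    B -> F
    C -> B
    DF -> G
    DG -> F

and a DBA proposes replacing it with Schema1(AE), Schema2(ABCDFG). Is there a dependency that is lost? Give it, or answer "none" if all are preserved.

FG -> E

Check FG → E: no single fragment contains all of {EFG}, and the restricted closure of {FG} across the fragments never reaches {E}.
B → F is preserved.
C → B is preserved.
DF → G is preserved.
DG → F is preserved.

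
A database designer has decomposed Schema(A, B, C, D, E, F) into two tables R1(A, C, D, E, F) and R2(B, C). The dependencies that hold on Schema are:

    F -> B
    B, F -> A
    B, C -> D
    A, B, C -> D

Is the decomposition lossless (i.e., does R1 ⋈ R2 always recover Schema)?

No

Common attributes: R1 ∩ R2 = {C}.
No dependency enlarges {C}, so (C)⁺ = {C}.
The closure contains neither all of R1 = {A, C, D, E, F} nor all of R2 = {B, C}, so the common attributes are not a superkey of either fragment. The join is lossy.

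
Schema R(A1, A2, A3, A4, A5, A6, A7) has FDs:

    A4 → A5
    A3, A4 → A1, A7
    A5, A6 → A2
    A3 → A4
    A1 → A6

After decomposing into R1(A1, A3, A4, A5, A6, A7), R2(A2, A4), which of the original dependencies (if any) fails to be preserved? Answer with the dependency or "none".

A5, A6 → A2

Check A5, A6 → A2: no single fragment contains all of {A2, A5, A6}, and the restricted closure of {A5, A6} across the fragments never reaches {A2}.
A4 → A5 is preserved.
A3, A4 → A1, A7 is preserved.
A3 → A4 is preserved.
A1 → A6 is preserved.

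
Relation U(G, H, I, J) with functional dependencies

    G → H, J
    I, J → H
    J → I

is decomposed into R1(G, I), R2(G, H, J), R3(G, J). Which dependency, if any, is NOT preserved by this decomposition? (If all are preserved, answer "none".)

J → I

Check J → I: no single fragment contains all of {I, J}, and the restricted closure of {J} across the fragments never reaches {I}.
G → H, J is preserved.
I, J → H is preserved.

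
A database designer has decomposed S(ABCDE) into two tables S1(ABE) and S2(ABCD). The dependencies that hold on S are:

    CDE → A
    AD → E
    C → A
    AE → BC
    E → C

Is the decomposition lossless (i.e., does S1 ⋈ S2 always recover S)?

No

Common attributes: S1 ∩ S2 = {AB}.
No dependency enlarges {AB}, so (AB)⁺ = {AB}.
The closure contains neither all of S1 = {ABE} nor all of S2 = {ABCD}, so the common attributes are not a superkey of either fragment. The join is lossy.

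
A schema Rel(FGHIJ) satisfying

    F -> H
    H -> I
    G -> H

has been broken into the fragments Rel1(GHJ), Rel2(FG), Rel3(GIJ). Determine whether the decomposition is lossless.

No

Chase test. Columns are FGHIJ; row i has aⱼ where attribute j ∈ Reli, else bᵢⱼ.
Initial tableau (one row per fragment):
  row 1: b11 a2 a3 b14 a5
  row 2: a1 a2 b23 b24 b25
  row 3: b31 a2 b33 a4 a5
Rows 1 and 2 agree on G; apply G→H and equate their H entries.
Rows 1 and 3 agree on G; apply G→H and equate their H entries.
Rows 1 and 2 agree on H; apply H→I and equate their I entries.
Rows 1 and 3 agree on H; apply H→I and equate their I entries.
No row becomes fully distinguished — the join is lossy.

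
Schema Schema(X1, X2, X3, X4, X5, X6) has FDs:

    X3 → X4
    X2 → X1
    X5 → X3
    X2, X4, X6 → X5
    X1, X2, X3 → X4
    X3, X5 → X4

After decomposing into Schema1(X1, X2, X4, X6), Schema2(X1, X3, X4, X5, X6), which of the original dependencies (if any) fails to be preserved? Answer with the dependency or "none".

X2, X4, X6 → X5

Check X2, X4, X6 → X5: no single fragment contains all of {X2, X4, X5, X6}, and the restricted closure of {X2, X4, X6} across the fragments never reaches {X5}.
X3 → X4 is preserved.
X2 → X1 is preserved.
X5 → X3 is preserved.
X1, X2, X3 → X4 is preserved.
X3, X5 → X4 is preserved.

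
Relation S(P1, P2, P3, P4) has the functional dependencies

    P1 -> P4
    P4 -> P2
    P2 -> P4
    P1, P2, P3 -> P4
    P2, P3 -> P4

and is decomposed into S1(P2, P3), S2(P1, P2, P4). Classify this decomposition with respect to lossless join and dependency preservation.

lossy but dependency-preserving

Lossless test: (P2)⁺ = {P2, P4}, which is a superkey of neither fragment — lossy.
Dependency preservation: P1, P2, P3 → P4; P2, P3 → P4 are not contained in any single fragment, but the restricted closure of each left-hand side across the fragments still reaches the right-hand side; the remaining FDs each lie inside some fragment. All dependencies are preserved.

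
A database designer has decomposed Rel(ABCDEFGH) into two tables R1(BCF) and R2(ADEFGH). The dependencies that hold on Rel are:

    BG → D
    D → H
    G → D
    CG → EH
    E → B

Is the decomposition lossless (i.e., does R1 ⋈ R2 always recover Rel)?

Common attributes: R1 ∩ R2 = {F}.
No dependency enlarges {F}, so (F)⁺ = {F}.
The closure contains neither all of R1 = {BCF} nor all of R2 = {ADEFGH}, so the common attributes are not a superkey of either fragment. The join is lossy.

No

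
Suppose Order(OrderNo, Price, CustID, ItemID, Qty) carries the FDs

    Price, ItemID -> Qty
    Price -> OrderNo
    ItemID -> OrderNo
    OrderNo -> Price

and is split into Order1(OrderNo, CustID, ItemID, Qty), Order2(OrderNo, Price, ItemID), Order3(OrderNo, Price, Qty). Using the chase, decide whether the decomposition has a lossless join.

Yes

Chase test. Columns are OrderNo, Price, CustID, ItemID, Qty; row i has aⱼ where attribute j ∈ Orderi, else bᵢⱼ.
Initial tableau (one row per fragment):
  row 1: a1 b12 a3 a4 a5
  row 2: a1 a2 b23 a4 b25
  row 3: a1 a2 b33 b34 a5
Rows 1 and 2 agree on OrderNo; apply OrderNo→Price and equate their Price entries.
Rows 1 and 2 agree on Price, ItemID; apply Price, ItemID→Qty and equate their Qty entries.
Row 1 is now all distinguished symbols — the join is lossless.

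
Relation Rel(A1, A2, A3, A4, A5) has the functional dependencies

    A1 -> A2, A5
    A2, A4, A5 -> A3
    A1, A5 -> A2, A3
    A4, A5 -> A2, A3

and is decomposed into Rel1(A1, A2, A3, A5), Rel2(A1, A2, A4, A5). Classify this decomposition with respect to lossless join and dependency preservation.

lossless but not dependency-preserving

Lossless test: (A1, A2, A5)⁺ = {A1, A2, A3, A5}, which contains all of one fragment — lossless.
Dependency preservation: the restricted closure of {A2, A4, A5} across the fragments never reaches {A3}, so A2, A4, A5 → A3 cannot be enforced without a join — not preserved.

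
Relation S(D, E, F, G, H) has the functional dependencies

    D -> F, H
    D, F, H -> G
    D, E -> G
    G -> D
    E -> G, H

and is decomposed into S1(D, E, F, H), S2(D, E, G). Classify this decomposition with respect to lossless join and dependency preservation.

lossless and dependency-preserving

Lossless test: (D, E)⁺ = {D, E, F, G, H}, which contains all of one fragment — lossless.
Dependency preservation: D, F, H → G; E → G, H are not contained in any single fragment, but the restricted closure of each left-hand side across the fragments still reaches the right-hand side; the remaining FDs each lie inside some fragment. All dependencies are preserved.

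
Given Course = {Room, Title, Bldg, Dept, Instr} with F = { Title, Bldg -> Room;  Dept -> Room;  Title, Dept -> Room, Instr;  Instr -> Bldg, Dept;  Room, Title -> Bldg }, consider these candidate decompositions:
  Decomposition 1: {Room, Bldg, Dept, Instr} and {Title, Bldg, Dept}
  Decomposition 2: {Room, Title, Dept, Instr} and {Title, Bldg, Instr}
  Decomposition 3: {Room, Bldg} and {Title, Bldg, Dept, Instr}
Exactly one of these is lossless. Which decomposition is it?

Decomposition 2

Decomposition 1: common = {Bldg, Dept}, closure = {Room, Bldg, Dept} → lossy.
Decomposition 2: common = {Title, Instr}, closure = {Room, Title, Bldg, Dept, Instr} → lossless.
Decomposition 3: common = {Bldg}, closure = {Bldg} → lossy.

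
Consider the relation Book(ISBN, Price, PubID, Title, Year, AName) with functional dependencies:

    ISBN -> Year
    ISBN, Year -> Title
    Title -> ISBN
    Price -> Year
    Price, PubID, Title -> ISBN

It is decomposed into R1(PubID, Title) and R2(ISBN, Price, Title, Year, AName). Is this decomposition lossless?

Common attributes: R1 ∩ R2 = {Title}.
Closure of {Title}: Title → ISBN applies, adding ISBN; ISBN → Year applies, adding Year. So (Title)⁺ = {ISBN, Title, Year}.
The closure contains neither all of R1 = {PubID, Title} nor all of R2 = {ISBN, Price, Title, Year, AName}, so the common attributes are not a superkey of either fragment. The join is lossy.

No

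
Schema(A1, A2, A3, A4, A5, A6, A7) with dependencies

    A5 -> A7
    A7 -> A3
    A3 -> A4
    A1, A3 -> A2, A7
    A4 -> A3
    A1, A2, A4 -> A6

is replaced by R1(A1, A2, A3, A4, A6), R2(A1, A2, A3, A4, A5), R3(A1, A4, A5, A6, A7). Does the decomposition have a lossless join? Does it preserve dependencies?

lossless and dependency-preserving

Lossless test (chase): Rows 2 and 3 agree on A5; apply A5→A7 and equate their A7 entries. Rows 2 and 3 agree on A7; apply A7→A3 and equate their A3 entries. Rows 1 and 2 agree on A1, A3; apply A1, A3→A2, A7 and equate their A2, A7 entries. Rows 1 and 3 agree on A1, A3; apply A1, A3→A2, A7 and equate their A2, A7 entries. Rows 1 and 2 agree on A1, A2, A4; apply A1, A2, A4→A6 and equate their A6 entries. Row 2 is now all distinguished symbols — the join is lossless.
Dependency preservation: A7 → A3; A1, A3 → A2, A7 are not contained in any single fragment, but the restricted closure of each left-hand side across the fragments still reaches the right-hand side; the remaining FDs each lie inside some fragment. All dependencies are preserved.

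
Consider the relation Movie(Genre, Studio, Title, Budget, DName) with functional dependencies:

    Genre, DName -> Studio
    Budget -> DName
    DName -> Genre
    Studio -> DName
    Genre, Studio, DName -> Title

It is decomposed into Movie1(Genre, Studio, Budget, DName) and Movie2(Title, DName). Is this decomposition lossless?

Yes

Common attributes: Movie1 ∩ Movie2 = {DName}.
Closure of {DName}: DName → Genre applies, adding Genre; Genre, DName → Studio applies, adding Studio; Genre, Studio, DName → Title applies, adding Title. So (DName)⁺ = {Genre, Studio, Title, DName}.
This closure contains every attribute of Movie2, so Movie1 ∩ Movie2 → Movie2. The join is lossless.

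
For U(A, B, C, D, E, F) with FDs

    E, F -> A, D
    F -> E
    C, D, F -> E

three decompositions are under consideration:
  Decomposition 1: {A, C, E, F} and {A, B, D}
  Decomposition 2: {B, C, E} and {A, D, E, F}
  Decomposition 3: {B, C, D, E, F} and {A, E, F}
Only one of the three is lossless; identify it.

Decomposition 3

Decomposition 1: common = {A}, closure = {A} → lossy.
Decomposition 2: common = {E}, closure = {E} → lossy.
Decomposition 3: common = {E, F}, closure = {A, D, E, F} → lossless.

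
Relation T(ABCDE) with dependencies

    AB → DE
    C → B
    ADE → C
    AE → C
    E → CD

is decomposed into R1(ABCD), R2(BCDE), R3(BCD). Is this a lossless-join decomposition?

Chase test. Columns are ABCDE; row i has aⱼ where attribute j ∈ Ri, else bᵢⱼ.
Initial tableau (one row per fragment):
  row 1: a1 a2 a3 a4 b15
  row 2: b21 a2 a3 a4 a5
  row 3: b31 a2 a3 a4 b35
No row becomes fully distinguished — the join is lossy.

No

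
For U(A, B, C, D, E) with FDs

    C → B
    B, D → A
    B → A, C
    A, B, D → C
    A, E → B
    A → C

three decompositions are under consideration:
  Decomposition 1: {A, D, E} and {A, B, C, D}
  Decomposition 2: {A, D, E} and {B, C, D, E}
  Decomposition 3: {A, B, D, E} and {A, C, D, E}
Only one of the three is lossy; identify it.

Decomposition 1: common = {A, D}, closure = {A, B, C, D} → lossless.
Decomposition 2: common = {D, E}, closure = {D, E} → lossy.
Decomposition 3: common = {A, D, E}, closure = {A, B, C, D, E} → lossless.

Decomposition 2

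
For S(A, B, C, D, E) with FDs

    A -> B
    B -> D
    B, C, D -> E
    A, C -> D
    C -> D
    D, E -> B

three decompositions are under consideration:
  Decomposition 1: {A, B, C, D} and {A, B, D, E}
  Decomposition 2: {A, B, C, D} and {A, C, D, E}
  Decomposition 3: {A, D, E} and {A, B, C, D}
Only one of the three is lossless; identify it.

Decomposition 2

Decomposition 1: common = {A, B, D}, closure = {A, B, D} → lossy.
Decomposition 2: common = {A, C, D}, closure = {A, B, C, D, E} → lossless.
Decomposition 3: common = {A, D}, closure = {A, B, D} → lossy.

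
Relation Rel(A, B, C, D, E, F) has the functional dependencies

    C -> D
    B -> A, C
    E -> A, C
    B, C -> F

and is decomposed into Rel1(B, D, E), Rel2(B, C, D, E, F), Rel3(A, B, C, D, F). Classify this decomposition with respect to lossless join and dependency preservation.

Lossless test (chase): Rows 1 and 2 agree on B; apply B→A, C and equate their A, C entries. Rows 1 and 3 agree on B; apply B→A, C and equate their A, C entries. Rows 1 and 2 agree on B, C; apply B, C→F and equate their F entries. Row 1 is now all distinguished symbols — the join is lossless.
Dependency preservation: the restricted closure of {E} across the fragments never reaches {A, C}, so E → A, C cannot be enforced without a join — not preserved.

lossless but not dependency-preserving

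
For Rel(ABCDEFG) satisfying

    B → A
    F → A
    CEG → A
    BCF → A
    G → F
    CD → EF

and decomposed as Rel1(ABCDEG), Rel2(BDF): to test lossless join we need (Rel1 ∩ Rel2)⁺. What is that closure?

Rel1 ∩ Rel2 = {BD}.
B → A applies, adding A
Closure: {ABD}.

ABD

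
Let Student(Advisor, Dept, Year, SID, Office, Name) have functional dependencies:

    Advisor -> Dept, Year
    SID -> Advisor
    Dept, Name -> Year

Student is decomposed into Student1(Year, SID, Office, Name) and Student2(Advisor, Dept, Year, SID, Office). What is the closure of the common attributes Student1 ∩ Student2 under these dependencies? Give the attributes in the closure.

Advisor, Dept, Year, SID, Office

Student1 ∩ Student2 = {Year, SID, Office}.
SID → Advisor applies, adding Advisor
Advisor → Dept, Year applies, adding Dept
Closure: {Advisor, Dept, Year, SID, Office}.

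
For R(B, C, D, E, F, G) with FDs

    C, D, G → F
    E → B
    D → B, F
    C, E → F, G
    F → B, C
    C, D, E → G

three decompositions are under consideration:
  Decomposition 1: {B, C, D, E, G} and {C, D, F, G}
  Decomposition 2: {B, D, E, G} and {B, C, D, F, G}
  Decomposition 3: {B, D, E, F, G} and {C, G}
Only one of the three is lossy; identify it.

Decomposition 1: common = {C, D, G}, closure = {B, C, D, F, G} → lossless.
Decomposition 2: common = {B, D, G}, closure = {B, C, D, F, G} → lossless.
Decomposition 3: common = {G}, closure = {G} → lossy.

Decomposition 3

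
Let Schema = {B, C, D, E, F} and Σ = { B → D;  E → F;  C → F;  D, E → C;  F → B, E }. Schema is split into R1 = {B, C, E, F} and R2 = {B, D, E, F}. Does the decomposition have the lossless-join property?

Common attributes: R1 ∩ R2 = {B, E, F}.
Closure of {B, E, F}: B → D applies, adding D; D, E → C applies, adding C. So (B, E, F)⁺ = {B, C, D, E, F}.
This closure contains every attribute of R1, so R1 ∩ R2 → R1. The join is lossless.

Yes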